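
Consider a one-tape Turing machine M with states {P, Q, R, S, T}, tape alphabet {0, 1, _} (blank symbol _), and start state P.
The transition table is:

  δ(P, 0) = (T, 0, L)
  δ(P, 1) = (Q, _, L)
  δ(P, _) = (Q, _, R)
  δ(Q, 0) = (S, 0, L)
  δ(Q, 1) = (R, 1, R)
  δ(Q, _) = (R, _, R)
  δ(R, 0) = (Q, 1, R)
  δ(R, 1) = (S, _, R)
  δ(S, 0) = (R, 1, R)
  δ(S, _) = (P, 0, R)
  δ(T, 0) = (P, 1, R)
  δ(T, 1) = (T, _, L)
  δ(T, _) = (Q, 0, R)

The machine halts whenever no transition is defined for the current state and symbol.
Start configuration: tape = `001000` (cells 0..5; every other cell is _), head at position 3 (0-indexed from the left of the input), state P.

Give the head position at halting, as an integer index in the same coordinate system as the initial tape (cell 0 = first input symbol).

3

P | 001[0]00   read 0 → write 0, move L, go to T
T | 00[1]000   read 1 → write _, move L, go to T
T | 0[0]_000   read 0 → write 1, move R, go to P
P | 01[_]000   read _ → write _, move R, go to Q
Q | 01_[0]00   read 0 → write 0, move L, go to S
S | 01[_]000   read _ → write 0, move R, go to P
P | 010[0]00   read 0 → write 0, move L, go to T
T | 01[0]000   read 0 → write 1, move R, go to P
P | 011[0]00   read 0 → write 0, move L, go to T
T | 01[1]000   read 1 → write _, move L, go to T
T | 0[1]_000   read 1 → write _, move L, go to T
T | [0]__000   read 0 → write 1, move R, go to P
P | 1[_]_000   read _ → write _, move R, go to Q
Q | 1_[_]000   read _ → write _, move R, go to R
R | 1__[0]00   read 0 → write 1, move R, go to Q
Q | 1__1[0]0   read 0 → write 0, move L, go to S
S | 1__[1]00
At halt the head is at cell 3.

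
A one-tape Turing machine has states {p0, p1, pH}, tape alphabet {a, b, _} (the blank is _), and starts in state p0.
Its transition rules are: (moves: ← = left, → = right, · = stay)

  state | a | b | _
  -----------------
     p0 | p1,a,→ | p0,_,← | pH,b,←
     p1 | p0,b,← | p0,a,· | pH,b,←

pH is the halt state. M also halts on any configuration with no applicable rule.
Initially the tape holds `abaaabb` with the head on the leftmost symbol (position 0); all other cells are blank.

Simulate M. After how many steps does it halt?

20

state=p0 head=0 tape=[a]baaabb_   (p0,a)→(p1,a,→)
state=p1 head=1 tape=a[b]aaabb_   (p1,b)→(p0,a,·)
state=p0 head=1 tape=a[a]aaabb_   (p0,a)→(p1,a,→)
state=p1 head=2 tape=aa[a]aabb_   (p1,a)→(p0,b,←)
state=p0 head=1 tape=a[a]baabb_   (p0,a)→(p1,a,→)
state=p1 head=2 tape=aa[b]aabb_   (p1,b)→(p0,a,·)
state=p0 head=2 tape=aa[a]aabb_   (p0,a)→(p1,a,→)
state=p1 head=3 tape=aaa[a]abb_   (p1,a)→(p0,b,←)
state=p0 head=2 tape=aa[a]babb_   (p0,a)→(p1,a,→)
state=p1 head=3 tape=aaa[b]abb_   (p1,b)→(p0,a,·)
state=p0 head=3 tape=aaa[a]abb_   (p0,a)→(p1,a,→)
state=p1 head=4 tape=aaaa[a]bb_   (p1,a)→(p0,b,←)
state=p0 head=3 tape=aaa[a]bbb_   (p0,a)→(p1,a,→)
state=p1 head=4 tape=aaaa[b]bb_   (p1,b)→(p0,a,·)
state=p0 head=4 tape=aaaa[a]bb_   (p0,a)→(p1,a,→)
state=p1 head=5 tape=aaaaa[b]b_   (p1,b)→(p0,a,·)
state=p0 head=5 tape=aaaaa[a]b_   (p0,a)→(p1,a,→)
state=p1 head=6 tape=aaaaaa[b]_   (p1,b)→(p0,a,·)
state=p0 head=6 tape=aaaaaa[a]_   (p0,a)→(p1,a,→)
state=p1 head=7 tape=aaaaaaa[_]   (p1,_)→(pH,b,←)
state=pH head=6 tape=aaaaaa[a]b
M halts after 20 transitions.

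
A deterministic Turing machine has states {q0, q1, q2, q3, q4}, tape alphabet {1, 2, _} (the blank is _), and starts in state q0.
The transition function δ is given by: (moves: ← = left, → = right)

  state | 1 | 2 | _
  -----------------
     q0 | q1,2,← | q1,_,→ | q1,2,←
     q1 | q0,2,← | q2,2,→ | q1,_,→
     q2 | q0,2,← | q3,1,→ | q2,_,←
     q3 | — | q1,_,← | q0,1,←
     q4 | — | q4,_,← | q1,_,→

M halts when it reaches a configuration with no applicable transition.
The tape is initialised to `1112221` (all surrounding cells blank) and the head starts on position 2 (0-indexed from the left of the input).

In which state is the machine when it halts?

q0 | _11[1]2221   read 1 → write 2, move ←, go to q1
q1 | _1[1]22221   read 1 → write 2, move ←, go to q0
q0 | _[1]222221   read 1 → write 2, move ←, go to q1
q1 | [_]2222221   read _ → write _, move →, go to q1
q1 | _[2]222221   read 2 → write 2, move →, go to q2
q2 | _2[2]22221   read 2 → write 1, move →, go to q3
q3 | _21[2]2221   read 2 → write _, move ←, go to q1
q1 | _2[1]_2221   read 1 → write 2, move ←, go to q0
q0 | _[2]2_2221   read 2 → write _, move →, go to q1
q1 | __[2]_2221   read 2 → write 2, move →, go to q2
q2 | __2[_]2221   read _ → write _, move ←, go to q2
q2 | __[2]_2221   read 2 → write 1, move →, go to q3
q3 | __1[_]2221   read _ → write 1, move ←, go to q0
q0 | __[1]12221   read 1 → write 2, move ←, go to q1
q1 | _[_]212221   read _ → write _, move →, go to q1
q1 | __[2]12221   read 2 → write 2, move →, go to q2
q2 | __2[1]2221   read 1 → write 2, move ←, go to q0
q0 | __[2]22221   read 2 → write _, move →, go to q1
q1 | ___[2]2221   read 2 → write 2, move →, go to q2
q2 | ___2[2]221   read 2 → write 1, move →, go to q3
q3 | ___21[2]21   read 2 → write _, move ←, go to q1
q1 | ___2[1]_21   read 1 → write 2, move ←, go to q0
q0 | ___[2]2_21   read 2 → write _, move →, go to q1
q1 | ____[2]_21   read 2 → write 2, move →, go to q2
q2 | ____2[_]21   read _ → write _, move ←, go to q2
q2 | ____[2]_21   read 2 → write 1, move →, go to q3
q3 | ____1[_]21   read _ → write 1, move ←, go to q0
q0 | ____[1]121   read 1 → write 2, move ←, go to q1
q1 | ___[_]2121   read _ → write _, move →, go to q1
q1 | ____[2]121   read 2 → write 2, move →, go to q2
q2 | ____2[1]21   read 1 → write 2, move ←, go to q0
q0 | ____[2]221   read 2 → write _, move →, go to q1
q1 | _____[2]21   read 2 → write 2, move →, go to q2
q2 | _____2[2]1   read 2 → write 1, move →, go to q3
q3 | _____21[1]
No transition is defined for (q3, 1); M halts in state q3.

q3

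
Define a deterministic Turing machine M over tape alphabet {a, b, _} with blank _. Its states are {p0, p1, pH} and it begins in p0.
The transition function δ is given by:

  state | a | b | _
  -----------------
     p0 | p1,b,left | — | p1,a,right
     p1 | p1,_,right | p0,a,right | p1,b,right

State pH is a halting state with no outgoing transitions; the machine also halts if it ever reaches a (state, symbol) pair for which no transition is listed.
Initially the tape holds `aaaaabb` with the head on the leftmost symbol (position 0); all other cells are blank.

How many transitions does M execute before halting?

15

p0 | _[a]aaaabb   read a → write b, move left, go to p1
p1 | [_]baaaabb   read _ → write b, move right, go to p1
p1 | b[b]aaaabb   read b → write a, move right, go to p0
p0 | ba[a]aaabb   read a → write b, move left, go to p1
p1 | b[a]baaabb   read a → write _, move right, go to p1
p1 | b_[b]aaabb   read b → write a, move right, go to p0
p0 | b_a[a]aabb   read a → write b, move left, go to p1
p1 | b_[a]baabb   read a → write _, move right, go to p1
p1 | b__[b]aabb   read b → write a, move right, go to p0
p0 | b__a[a]abb   read a → write b, move left, go to p1
p1 | b__[a]babb   read a → write _, move right, go to p1
p1 | b___[b]abb   read b → write a, move right, go to p0
p0 | b___a[a]bb   read a → write b, move left, go to p1
p1 | b___[a]bbb   read a → write _, move right, go to p1
p1 | b____[b]bb   read b → write a, move right, go to p0
p0 | b____a[b]b
M halts after 15 transitions.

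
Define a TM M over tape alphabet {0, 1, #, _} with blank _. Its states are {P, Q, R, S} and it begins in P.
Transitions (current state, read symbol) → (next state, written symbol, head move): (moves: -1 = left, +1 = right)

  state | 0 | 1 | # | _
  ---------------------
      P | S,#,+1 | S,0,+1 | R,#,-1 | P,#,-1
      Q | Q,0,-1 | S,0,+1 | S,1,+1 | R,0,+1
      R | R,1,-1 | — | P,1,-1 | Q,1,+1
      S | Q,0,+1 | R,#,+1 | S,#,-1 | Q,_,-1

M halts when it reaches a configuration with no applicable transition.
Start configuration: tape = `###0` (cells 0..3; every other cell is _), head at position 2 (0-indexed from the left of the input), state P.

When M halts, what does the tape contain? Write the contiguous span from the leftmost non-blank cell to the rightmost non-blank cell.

11#10

state=P head=2 tape=_##[#]0   (P,#)→(R,#,-1)
state=R head=1 tape=_#[#]#0   (R,#)→(P,1,-1)
state=P head=0 tape=_[#]1#0   (P,#)→(R,#,-1)
state=R head=-1 tape=[_]#1#0   (R,_)→(Q,1,+1)
state=Q head=0 tape=1[#]1#0   (Q,#)→(S,1,+1)
state=S head=1 tape=11[1]#0   (S,1)→(R,#,+1)
state=R head=2 tape=11#[#]0   (R,#)→(P,1,-1)
state=P head=1 tape=11[#]10   (P,#)→(R,#,-1)
state=R head=0 tape=1[1]#10
The non-blank tape span at halt is 11#10.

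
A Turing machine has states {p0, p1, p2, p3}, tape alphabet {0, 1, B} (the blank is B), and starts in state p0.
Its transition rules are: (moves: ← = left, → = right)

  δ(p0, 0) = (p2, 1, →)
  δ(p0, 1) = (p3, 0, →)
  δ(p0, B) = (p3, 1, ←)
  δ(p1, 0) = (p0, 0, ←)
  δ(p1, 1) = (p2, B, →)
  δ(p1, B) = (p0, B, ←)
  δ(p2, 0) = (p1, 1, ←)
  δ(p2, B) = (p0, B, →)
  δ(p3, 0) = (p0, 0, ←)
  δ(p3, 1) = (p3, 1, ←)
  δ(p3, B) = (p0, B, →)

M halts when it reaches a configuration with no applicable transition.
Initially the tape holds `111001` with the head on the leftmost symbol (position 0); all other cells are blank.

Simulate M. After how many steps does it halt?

state=p0 head=0 tape=BB[1]11001   (p0,1)→(p3,0,→)
state=p3 head=1 tape=BB0[1]1001   (p3,1)→(p3,1,←)
state=p3 head=0 tape=BB[0]11001   (p3,0)→(p0,0,←)
state=p0 head=-1 tape=B[B]011001   (p0,B)→(p3,1,←)
state=p3 head=-2 tape=[B]1011001   (p3,B)→(p0,B,→)
state=p0 head=-1 tape=B[1]011001   (p0,1)→(p3,0,→)
state=p3 head=0 tape=B0[0]11001   (p3,0)→(p0,0,←)
state=p0 head=-1 tape=B[0]011001   (p0,0)→(p2,1,→)
state=p2 head=0 tape=B1[0]11001   (p2,0)→(p1,1,←)
state=p1 head=-1 tape=B[1]111001   (p1,1)→(p2,B,→)
state=p2 head=0 tape=BB[1]11001
M halts after 10 transitions.

10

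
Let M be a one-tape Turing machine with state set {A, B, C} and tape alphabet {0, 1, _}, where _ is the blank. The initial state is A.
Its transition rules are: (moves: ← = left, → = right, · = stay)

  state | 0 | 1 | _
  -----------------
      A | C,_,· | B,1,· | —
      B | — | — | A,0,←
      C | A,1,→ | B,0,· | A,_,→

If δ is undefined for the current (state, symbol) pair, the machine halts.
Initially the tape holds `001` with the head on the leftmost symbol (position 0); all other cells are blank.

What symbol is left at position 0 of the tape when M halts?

_

state=A head=0 tape=[0]01   (A,0)→(C,_,·)
state=C head=0 tape=[_]01   (C,_)→(A,_,→)
state=A head=1 tape=_[0]1   (A,0)→(C,_,·)
state=C head=1 tape=_[_]1   (C,_)→(A,_,→)
state=A head=2 tape=__[1]   (A,1)→(B,1,·)
state=B head=2 tape=__[1]
Cell 0 holds _ when M halts.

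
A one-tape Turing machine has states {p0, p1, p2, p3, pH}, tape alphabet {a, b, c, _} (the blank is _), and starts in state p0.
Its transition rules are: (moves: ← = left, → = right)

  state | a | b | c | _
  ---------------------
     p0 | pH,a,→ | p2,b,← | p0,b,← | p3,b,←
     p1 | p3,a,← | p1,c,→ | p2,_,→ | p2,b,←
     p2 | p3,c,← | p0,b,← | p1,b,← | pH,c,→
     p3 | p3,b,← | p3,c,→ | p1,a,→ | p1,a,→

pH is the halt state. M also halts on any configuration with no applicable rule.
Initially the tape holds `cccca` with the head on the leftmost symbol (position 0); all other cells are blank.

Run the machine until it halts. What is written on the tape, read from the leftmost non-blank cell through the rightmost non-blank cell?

accccca_c

state=p0 head=0 tape=___[c]ccca__   (p0,c)→(p0,b,←)
state=p0 head=-1 tape=__[_]bccca__   (p0,_)→(p3,b,←)
state=p3 head=-2 tape=_[_]bbccca__   (p3,_)→(p1,a,→)
state=p1 head=-1 tape=_a[b]bccca__   (p1,b)→(p1,c,→)
state=p1 head=0 tape=_ac[b]ccca__   (p1,b)→(p1,c,→)
state=p1 head=1 tape=_acc[c]cca__   (p1,c)→(p2,_,→)
state=p2 head=2 tape=_acc_[c]ca__   (p2,c)→(p1,b,←)
state=p1 head=1 tape=_acc[_]bca__   (p1,_)→(p2,b,←)
state=p2 head=0 tape=_ac[c]bbca__   (p2,c)→(p1,b,←)
state=p1 head=-1 tape=_a[c]bbbca__   (p1,c)→(p2,_,→)
state=p2 head=0 tape=_a_[b]bbca__   (p2,b)→(p0,b,←)
state=p0 head=-1 tape=_a[_]bbbca__   (p0,_)→(p3,b,←)
state=p3 head=-2 tape=_[a]bbbbca__   (p3,a)→(p3,b,←)
state=p3 head=-3 tape=[_]bbbbbca__   (p3,_)→(p1,a,→)
state=p1 head=-2 tape=a[b]bbbbca__   (p1,b)→(p1,c,→)
state=p1 head=-1 tape=ac[b]bbbca__   (p1,b)→(p1,c,→)
state=p1 head=0 tape=acc[b]bbca__   (p1,b)→(p1,c,→)
state=p1 head=1 tape=accc[b]bca__   (p1,b)→(p1,c,→)
state=p1 head=2 tape=acccc[b]ca__   (p1,b)→(p1,c,→)
state=p1 head=3 tape=accccc[c]a__   (p1,c)→(p2,_,→)
state=p2 head=4 tape=accccc_[a]__   (p2,a)→(p3,c,←)
state=p3 head=3 tape=accccc[_]c__   (p3,_)→(p1,a,→)
state=p1 head=4 tape=accccca[c]__   (p1,c)→(p2,_,→)
state=p2 head=5 tape=accccca_[_]_   (p2,_)→(pH,c,→)
state=pH head=6 tape=accccca_c[_]
The non-blank tape span at halt is accccca_c.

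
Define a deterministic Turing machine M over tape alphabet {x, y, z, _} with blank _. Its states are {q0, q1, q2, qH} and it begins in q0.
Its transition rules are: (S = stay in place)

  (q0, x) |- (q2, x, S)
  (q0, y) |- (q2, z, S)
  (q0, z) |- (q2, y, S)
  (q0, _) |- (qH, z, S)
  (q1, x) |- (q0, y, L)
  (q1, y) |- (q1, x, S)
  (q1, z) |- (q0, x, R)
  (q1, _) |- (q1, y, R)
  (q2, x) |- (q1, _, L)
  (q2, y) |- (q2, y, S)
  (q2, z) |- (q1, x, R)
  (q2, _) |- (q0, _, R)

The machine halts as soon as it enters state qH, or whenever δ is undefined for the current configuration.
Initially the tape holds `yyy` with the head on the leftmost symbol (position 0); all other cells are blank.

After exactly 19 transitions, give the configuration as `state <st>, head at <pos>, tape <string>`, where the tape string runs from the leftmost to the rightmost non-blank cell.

q0 | __[y]yy   read y → write z, move S, go to q2
q2 | __[z]yy   read z → write x, move R, go to q1
q1 | __x[y]y   read y → write x, move S, go to q1
q1 | __x[x]y   read x → write y, move L, go to q0
q0 | __[x]yy   read x → write x, move S, go to q2
q2 | __[x]yy   read x → write _, move L, go to q1
q1 | _[_]_yy   read _ → write y, move R, go to q1
q1 | _y[_]yy   read _ → write y, move R, go to q1
q1 | _yy[y]y   read y → write x, move S, go to q1
q1 | _yy[x]y   read x → write y, move L, go to q0
q0 | _y[y]yy   read y → write z, move S, go to q2
q2 | _y[z]yy   read z → write x, move R, go to q1
q1 | _yx[y]y   read y → write x, move S, go to q1
q1 | _yx[x]y   read x → write y, move L, go to q0
q0 | _y[x]yy   read x → write x, move S, go to q2
q2 | _y[x]yy   read x → write _, move L, go to q1
q1 | _[y]_yy   read y → write x, move S, go to q1
q1 | _[x]_yy   read x → write y, move L, go to q0
q0 | [_]y_yy   read _ → write z, move S, go to qH
qH | [z]y_yy
After 19 steps: state qH, head at -2, tape zy_yy.

state qH, head at -2, tape zy_yy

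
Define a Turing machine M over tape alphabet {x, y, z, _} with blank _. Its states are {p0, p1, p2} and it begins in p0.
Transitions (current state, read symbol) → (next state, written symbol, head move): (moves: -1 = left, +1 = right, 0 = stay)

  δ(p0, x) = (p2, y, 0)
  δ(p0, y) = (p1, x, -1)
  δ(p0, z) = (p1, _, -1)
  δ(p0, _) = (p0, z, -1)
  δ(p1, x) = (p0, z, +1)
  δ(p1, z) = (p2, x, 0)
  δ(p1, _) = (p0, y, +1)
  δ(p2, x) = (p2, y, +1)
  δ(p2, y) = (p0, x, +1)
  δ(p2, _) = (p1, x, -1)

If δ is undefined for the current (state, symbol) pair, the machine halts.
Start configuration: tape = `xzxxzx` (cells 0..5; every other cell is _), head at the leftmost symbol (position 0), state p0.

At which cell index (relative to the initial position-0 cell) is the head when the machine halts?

p0 | __[x]zxxzx   read x → write y, move 0, go to p2
p2 | __[y]zxxzx   read y → write x, move +1, go to p0
p0 | __x[z]xxzx   read z → write _, move -1, go to p1
p1 | __[x]_xxzx   read x → write z, move +1, go to p0
p0 | __z[_]xxzx   read _ → write z, move -1, go to p0
p0 | __[z]zxxzx   read z → write _, move -1, go to p1
p1 | _[_]_zxxzx   read _ → write y, move +1, go to p0
p0 | _y[_]zxxzx   read _ → write z, move -1, go to p0
p0 | _[y]zzxxzx   read y → write x, move -1, go to p1
p1 | [_]xzzxxzx   read _ → write y, move +1, go to p0
p0 | y[x]zzxxzx   read x → write y, move 0, go to p2
p2 | y[y]zzxxzx   read y → write x, move +1, go to p0
p0 | yx[z]zxxzx   read z → write _, move -1, go to p1
p1 | y[x]_zxxzx   read x → write z, move +1, go to p0
p0 | yz[_]zxxzx   read _ → write z, move -1, go to p0
p0 | y[z]zzxxzx   read z → write _, move -1, go to p1
p1 | [y]_zzxxzx
At halt the head is at cell -2.

-2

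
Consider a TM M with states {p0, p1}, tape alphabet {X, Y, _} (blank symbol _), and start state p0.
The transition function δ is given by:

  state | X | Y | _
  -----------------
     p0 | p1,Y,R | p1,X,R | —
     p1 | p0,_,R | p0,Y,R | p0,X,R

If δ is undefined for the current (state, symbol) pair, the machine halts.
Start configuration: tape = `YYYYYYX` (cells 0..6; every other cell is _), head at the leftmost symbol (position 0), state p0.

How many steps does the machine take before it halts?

p0 | [Y]YYYYYX__   read Y → write X, move R, go to p1
p1 | X[Y]YYYYX__   read Y → write Y, move R, go to p0
p0 | XY[Y]YYYX__   read Y → write X, move R, go to p1
p1 | XYX[Y]YYX__   read Y → write Y, move R, go to p0
p0 | XYXY[Y]YX__   read Y → write X, move R, go to p1
p1 | XYXYX[Y]X__   read Y → write Y, move R, go to p0
p0 | XYXYXY[X]__   read X → write Y, move R, go to p1
p1 | XYXYXYY[_]_   read _ → write X, move R, go to p0
p0 | XYXYXYYX[_]
M halts after 8 transitions.

8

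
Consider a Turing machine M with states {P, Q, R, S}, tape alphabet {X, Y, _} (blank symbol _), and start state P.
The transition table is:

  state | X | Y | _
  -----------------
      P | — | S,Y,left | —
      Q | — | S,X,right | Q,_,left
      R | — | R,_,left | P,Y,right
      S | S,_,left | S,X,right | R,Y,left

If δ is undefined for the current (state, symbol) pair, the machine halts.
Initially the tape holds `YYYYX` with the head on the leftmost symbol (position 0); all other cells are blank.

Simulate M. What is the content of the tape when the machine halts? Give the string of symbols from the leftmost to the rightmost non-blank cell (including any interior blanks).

state=P head=0 tape=____[Y]YYYX   (P,Y)→(S,Y,left)
state=S head=-1 tape=___[_]YYYYX   (S,_)→(R,Y,left)
state=R head=-2 tape=__[_]YYYYYX   (R,_)→(P,Y,right)
state=P head=-1 tape=__Y[Y]YYYYX   (P,Y)→(S,Y,left)
state=S head=-2 tape=__[Y]YYYYYX   (S,Y)→(S,X,right)
state=S head=-1 tape=__X[Y]YYYYX   (S,Y)→(S,X,right)
state=S head=0 tape=__XX[Y]YYYX   (S,Y)→(S,X,right)
state=S head=1 tape=__XXX[Y]YYX   (S,Y)→(S,X,right)
state=S head=2 tape=__XXXX[Y]YX   (S,Y)→(S,X,right)
state=S head=3 tape=__XXXXX[Y]X   (S,Y)→(S,X,right)
state=S head=4 tape=__XXXXXX[X]   (S,X)→(S,_,left)
state=S head=3 tape=__XXXXX[X]_   (S,X)→(S,_,left)
state=S head=2 tape=__XXXX[X]__   (S,X)→(S,_,left)
state=S head=1 tape=__XXX[X]___   (S,X)→(S,_,left)
state=S head=0 tape=__XX[X]____   (S,X)→(S,_,left)
state=S head=-1 tape=__X[X]_____   (S,X)→(S,_,left)
state=S head=-2 tape=__[X]______   (S,X)→(S,_,left)
state=S head=-3 tape=_[_]_______   (S,_)→(R,Y,left)
state=R head=-4 tape=[_]Y_______   (R,_)→(P,Y,right)
state=P head=-3 tape=Y[Y]_______   (P,Y)→(S,Y,left)
state=S head=-4 tape=[Y]Y_______   (S,Y)→(S,X,right)
state=S head=-3 tape=X[Y]_______   (S,Y)→(S,X,right)
state=S head=-2 tape=XX[_]______   (S,_)→(R,Y,left)
state=R head=-3 tape=X[X]Y______
The non-blank tape span at halt is XXY.

XXY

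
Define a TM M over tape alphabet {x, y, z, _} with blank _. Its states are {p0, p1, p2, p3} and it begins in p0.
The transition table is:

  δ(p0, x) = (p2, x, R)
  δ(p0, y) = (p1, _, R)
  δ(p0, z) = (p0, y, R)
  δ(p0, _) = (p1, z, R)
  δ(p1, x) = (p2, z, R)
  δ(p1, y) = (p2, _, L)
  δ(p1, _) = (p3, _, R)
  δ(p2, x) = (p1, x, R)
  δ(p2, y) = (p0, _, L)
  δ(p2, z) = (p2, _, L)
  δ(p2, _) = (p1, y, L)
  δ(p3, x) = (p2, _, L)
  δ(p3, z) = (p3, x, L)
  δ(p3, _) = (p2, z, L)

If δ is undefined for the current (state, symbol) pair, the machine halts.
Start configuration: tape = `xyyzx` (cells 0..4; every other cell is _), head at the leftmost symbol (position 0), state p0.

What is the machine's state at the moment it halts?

p1

state=p0 head=0 tape=_[x]yyzx   (p0,x)→(p2,x,R)
state=p2 head=1 tape=_x[y]yzx   (p2,y)→(p0,_,L)
state=p0 head=0 tape=_[x]_yzx   (p0,x)→(p2,x,R)
state=p2 head=1 tape=_x[_]yzx   (p2,_)→(p1,y,L)
state=p1 head=0 tape=_[x]yyzx   (p1,x)→(p2,z,R)
state=p2 head=1 tape=_z[y]yzx   (p2,y)→(p0,_,L)
state=p0 head=0 tape=_[z]_yzx   (p0,z)→(p0,y,R)
state=p0 head=1 tape=_y[_]yzx   (p0,_)→(p1,z,R)
state=p1 head=2 tape=_yz[y]zx   (p1,y)→(p2,_,L)
state=p2 head=1 tape=_y[z]_zx   (p2,z)→(p2,_,L)
state=p2 head=0 tape=_[y]__zx   (p2,y)→(p0,_,L)
state=p0 head=-1 tape=[_]___zx   (p0,_)→(p1,z,R)
state=p1 head=0 tape=z[_]__zx   (p1,_)→(p3,_,R)
state=p3 head=1 tape=z_[_]_zx   (p3,_)→(p2,z,L)
state=p2 head=0 tape=z[_]z_zx   (p2,_)→(p1,y,L)
state=p1 head=-1 tape=[z]yz_zx
No transition is defined for (p1, z); M halts in state p1.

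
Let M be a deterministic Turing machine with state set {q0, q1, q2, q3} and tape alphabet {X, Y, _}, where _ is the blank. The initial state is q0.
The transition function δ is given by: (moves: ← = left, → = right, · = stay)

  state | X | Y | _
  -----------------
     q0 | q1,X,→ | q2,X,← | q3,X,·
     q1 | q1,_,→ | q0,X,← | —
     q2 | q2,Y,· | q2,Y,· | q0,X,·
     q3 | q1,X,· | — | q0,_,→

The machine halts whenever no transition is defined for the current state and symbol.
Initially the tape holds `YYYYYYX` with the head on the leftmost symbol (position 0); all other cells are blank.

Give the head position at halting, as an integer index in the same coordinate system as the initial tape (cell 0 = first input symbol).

state=q0 head=0 tape=_[Y]YYYYYX_   (q0,Y)→(q2,X,←)
state=q2 head=-1 tape=[_]XYYYYYX_   (q2,_)→(q0,X,·)
state=q0 head=-1 tape=[X]XYYYYYX_   (q0,X)→(q1,X,→)
state=q1 head=0 tape=X[X]YYYYYX_   (q1,X)→(q1,_,→)
state=q1 head=1 tape=X_[Y]YYYYX_   (q1,Y)→(q0,X,←)
state=q0 head=0 tape=X[_]XYYYYX_   (q0,_)→(q3,X,·)
state=q3 head=0 tape=X[X]XYYYYX_   (q3,X)→(q1,X,·)
state=q1 head=0 tape=X[X]XYYYYX_   (q1,X)→(q1,_,→)
state=q1 head=1 tape=X_[X]YYYYX_   (q1,X)→(q1,_,→)
state=q1 head=2 tape=X__[Y]YYYX_   (q1,Y)→(q0,X,←)
state=q0 head=1 tape=X_[_]XYYYX_   (q0,_)→(q3,X,·)
state=q3 head=1 tape=X_[X]XYYYX_   (q3,X)→(q1,X,·)
state=q1 head=1 tape=X_[X]XYYYX_   (q1,X)→(q1,_,→)
state=q1 head=2 tape=X__[X]YYYX_   (q1,X)→(q1,_,→)
state=q1 head=3 tape=X___[Y]YYX_   (q1,Y)→(q0,X,←)
state=q0 head=2 tape=X__[_]XYYX_   (q0,_)→(q3,X,·)
state=q3 head=2 tape=X__[X]XYYX_   (q3,X)→(q1,X,·)
state=q1 head=2 tape=X__[X]XYYX_   (q1,X)→(q1,_,→)
state=q1 head=3 tape=X___[X]YYX_   (q1,X)→(q1,_,→)
state=q1 head=4 tape=X____[Y]YX_   (q1,Y)→(q0,X,←)
state=q0 head=3 tape=X___[_]XYX_   (q0,_)→(q3,X,·)
state=q3 head=3 tape=X___[X]XYX_   (q3,X)→(q1,X,·)
state=q1 head=3 tape=X___[X]XYX_   (q1,X)→(q1,_,→)
state=q1 head=4 tape=X____[X]YX_   (q1,X)→(q1,_,→)
state=q1 head=5 tape=X_____[Y]X_   (q1,Y)→(q0,X,←)
state=q0 head=4 tape=X____[_]XX_   (q0,_)→(q3,X,·)
state=q3 head=4 tape=X____[X]XX_   (q3,X)→(q1,X,·)
state=q1 head=4 tape=X____[X]XX_   (q1,X)→(q1,_,→)
state=q1 head=5 tape=X_____[X]X_   (q1,X)→(q1,_,→)
state=q1 head=6 tape=X______[X]_   (q1,X)→(q1,_,→)
state=q1 head=7 tape=X_______[_]
At halt the head is at cell 7.

7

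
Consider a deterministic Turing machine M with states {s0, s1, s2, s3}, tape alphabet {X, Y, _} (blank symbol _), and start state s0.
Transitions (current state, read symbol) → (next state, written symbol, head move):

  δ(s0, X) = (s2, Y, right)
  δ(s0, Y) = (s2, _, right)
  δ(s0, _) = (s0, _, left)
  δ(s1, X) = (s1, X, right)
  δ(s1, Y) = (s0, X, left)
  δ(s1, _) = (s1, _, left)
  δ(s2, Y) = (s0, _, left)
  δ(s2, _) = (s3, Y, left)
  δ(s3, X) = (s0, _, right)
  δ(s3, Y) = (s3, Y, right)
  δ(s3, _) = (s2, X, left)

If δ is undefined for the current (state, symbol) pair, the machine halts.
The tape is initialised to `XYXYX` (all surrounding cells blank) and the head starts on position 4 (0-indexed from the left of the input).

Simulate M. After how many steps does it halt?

state=s0 head=4 tape=XYXY[X]__   (s0,X)→(s2,Y,right)
state=s2 head=5 tape=XYXYY[_]_   (s2,_)→(s3,Y,left)
state=s3 head=4 tape=XYXY[Y]Y_   (s3,Y)→(s3,Y,right)
state=s3 head=5 tape=XYXYY[Y]_   (s3,Y)→(s3,Y,right)
state=s3 head=6 tape=XYXYYY[_]   (s3,_)→(s2,X,left)
state=s2 head=5 tape=XYXYY[Y]X   (s2,Y)→(s0,_,left)
state=s0 head=4 tape=XYXY[Y]_X   (s0,Y)→(s2,_,right)
state=s2 head=5 tape=XYXY_[_]X   (s2,_)→(s3,Y,left)
state=s3 head=4 tape=XYXY[_]YX   (s3,_)→(s2,X,left)
state=s2 head=3 tape=XYX[Y]XYX   (s2,Y)→(s0,_,left)
state=s0 head=2 tape=XY[X]_XYX   (s0,X)→(s2,Y,right)
state=s2 head=3 tape=XYY[_]XYX   (s2,_)→(s3,Y,left)
state=s3 head=2 tape=XY[Y]YXYX   (s3,Y)→(s3,Y,right)
state=s3 head=3 tape=XYY[Y]XYX   (s3,Y)→(s3,Y,right)
state=s3 head=4 tape=XYYY[X]YX   (s3,X)→(s0,_,right)
state=s0 head=5 tape=XYYY_[Y]X   (s0,Y)→(s2,_,right)
state=s2 head=6 tape=XYYY__[X]
M halts after 16 transitions.

16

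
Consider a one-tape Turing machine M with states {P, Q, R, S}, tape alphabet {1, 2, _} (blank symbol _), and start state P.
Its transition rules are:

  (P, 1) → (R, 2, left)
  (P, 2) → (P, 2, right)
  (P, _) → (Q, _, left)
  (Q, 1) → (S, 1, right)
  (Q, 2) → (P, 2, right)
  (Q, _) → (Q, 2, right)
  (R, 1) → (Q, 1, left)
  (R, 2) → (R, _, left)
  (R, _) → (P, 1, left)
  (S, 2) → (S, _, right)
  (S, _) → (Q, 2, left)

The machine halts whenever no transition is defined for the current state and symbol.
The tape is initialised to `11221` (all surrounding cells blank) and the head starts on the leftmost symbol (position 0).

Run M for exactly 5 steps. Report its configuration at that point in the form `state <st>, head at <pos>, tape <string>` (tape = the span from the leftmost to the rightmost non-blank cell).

state Q, head at -1, tape 22121221

state=P head=0 tape=___[1]1221   (P,1)→(R,2,left)
state=R head=-1 tape=__[_]21221   (R,_)→(P,1,left)
state=P head=-2 tape=_[_]121221   (P,_)→(Q,_,left)
state=Q head=-3 tape=[_]_121221   (Q,_)→(Q,2,right)
state=Q head=-2 tape=2[_]121221   (Q,_)→(Q,2,right)
state=Q head=-1 tape=22[1]21221
After 5 steps: state Q, head at -1, tape 22121221.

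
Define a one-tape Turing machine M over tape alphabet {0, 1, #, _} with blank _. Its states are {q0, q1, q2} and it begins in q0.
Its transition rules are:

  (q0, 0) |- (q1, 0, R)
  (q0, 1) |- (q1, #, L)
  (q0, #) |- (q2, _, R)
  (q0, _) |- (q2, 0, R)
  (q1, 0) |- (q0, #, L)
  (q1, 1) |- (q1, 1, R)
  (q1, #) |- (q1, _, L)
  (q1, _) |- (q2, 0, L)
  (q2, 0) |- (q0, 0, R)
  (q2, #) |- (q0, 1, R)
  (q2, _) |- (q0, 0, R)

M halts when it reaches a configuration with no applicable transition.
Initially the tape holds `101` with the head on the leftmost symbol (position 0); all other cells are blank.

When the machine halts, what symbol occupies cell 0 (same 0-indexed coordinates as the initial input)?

state=q0 head=0 tape=___[1]01_   (q0,1)→(q1,#,L)
state=q1 head=-1 tape=__[_]#01_   (q1,_)→(q2,0,L)
state=q2 head=-2 tape=_[_]0#01_   (q2,_)→(q0,0,R)
state=q0 head=-1 tape=_0[0]#01_   (q0,0)→(q1,0,R)
state=q1 head=0 tape=_00[#]01_   (q1,#)→(q1,_,L)
state=q1 head=-1 tape=_0[0]_01_   (q1,0)→(q0,#,L)
state=q0 head=-2 tape=_[0]#_01_   (q0,0)→(q1,0,R)
state=q1 head=-1 tape=_0[#]_01_   (q1,#)→(q1,_,L)
state=q1 head=-2 tape=_[0]__01_   (q1,0)→(q0,#,L)
state=q0 head=-3 tape=[_]#__01_   (q0,_)→(q2,0,R)
state=q2 head=-2 tape=0[#]__01_   (q2,#)→(q0,1,R)
state=q0 head=-1 tape=01[_]_01_   (q0,_)→(q2,0,R)
state=q2 head=0 tape=010[_]01_   (q2,_)→(q0,0,R)
state=q0 head=1 tape=0100[0]1_   (q0,0)→(q1,0,R)
state=q1 head=2 tape=01000[1]_   (q1,1)→(q1,1,R)
state=q1 head=3 tape=010001[_]   (q1,_)→(q2,0,L)
state=q2 head=2 tape=01000[1]0
Cell 0 holds 0 when M halts.

0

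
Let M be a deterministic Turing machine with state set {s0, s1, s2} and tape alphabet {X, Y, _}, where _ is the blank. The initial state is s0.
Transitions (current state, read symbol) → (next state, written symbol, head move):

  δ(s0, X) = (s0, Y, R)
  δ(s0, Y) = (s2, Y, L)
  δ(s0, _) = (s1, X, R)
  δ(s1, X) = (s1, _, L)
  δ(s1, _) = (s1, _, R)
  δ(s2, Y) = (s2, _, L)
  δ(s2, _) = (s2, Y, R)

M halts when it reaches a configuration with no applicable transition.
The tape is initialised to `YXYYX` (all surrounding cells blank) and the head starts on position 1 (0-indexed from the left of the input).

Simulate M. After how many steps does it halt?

state=s0 head=1 tape=___Y[X]YYX   (s0,X)→(s0,Y,R)
state=s0 head=2 tape=___YY[Y]YX   (s0,Y)→(s2,Y,L)
state=s2 head=1 tape=___Y[Y]YYX   (s2,Y)→(s2,_,L)
state=s2 head=0 tape=___[Y]_YYX   (s2,Y)→(s2,_,L)
state=s2 head=-1 tape=__[_]__YYX   (s2,_)→(s2,Y,R)
state=s2 head=0 tape=__Y[_]_YYX   (s2,_)→(s2,Y,R)
state=s2 head=1 tape=__YY[_]YYX   (s2,_)→(s2,Y,R)
state=s2 head=2 tape=__YYY[Y]YX   (s2,Y)→(s2,_,L)
state=s2 head=1 tape=__YY[Y]_YX   (s2,Y)→(s2,_,L)
state=s2 head=0 tape=__Y[Y]__YX   (s2,Y)→(s2,_,L)
state=s2 head=-1 tape=__[Y]___YX   (s2,Y)→(s2,_,L)
state=s2 head=-2 tape=_[_]____YX   (s2,_)→(s2,Y,R)
state=s2 head=-1 tape=_Y[_]___YX   (s2,_)→(s2,Y,R)
state=s2 head=0 tape=_YY[_]__YX   (s2,_)→(s2,Y,R)
state=s2 head=1 tape=_YYY[_]_YX   (s2,_)→(s2,Y,R)
state=s2 head=2 tape=_YYYY[_]YX   (s2,_)→(s2,Y,R)
state=s2 head=3 tape=_YYYYY[Y]X   (s2,Y)→(s2,_,L)
state=s2 head=2 tape=_YYYY[Y]_X   (s2,Y)→(s2,_,L)
state=s2 head=1 tape=_YYY[Y]__X   (s2,Y)→(s2,_,L)
state=s2 head=0 tape=_YY[Y]___X   (s2,Y)→(s2,_,L)
state=s2 head=-1 tape=_Y[Y]____X   (s2,Y)→(s2,_,L)
state=s2 head=-2 tape=_[Y]_____X   (s2,Y)→(s2,_,L)
state=s2 head=-3 tape=[_]______X   (s2,_)→(s2,Y,R)
state=s2 head=-2 tape=Y[_]_____X   (s2,_)→(s2,Y,R)
state=s2 head=-1 tape=YY[_]____X   (s2,_)→(s2,Y,R)
state=s2 head=0 tape=YYY[_]___X   (s2,_)→(s2,Y,R)
state=s2 head=1 tape=YYYY[_]__X   (s2,_)→(s2,Y,R)
state=s2 head=2 tape=YYYYY[_]_X   (s2,_)→(s2,Y,R)
state=s2 head=3 tape=YYYYYY[_]X   (s2,_)→(s2,Y,R)
state=s2 head=4 tape=YYYYYYY[X]
M halts after 29 transitions.

29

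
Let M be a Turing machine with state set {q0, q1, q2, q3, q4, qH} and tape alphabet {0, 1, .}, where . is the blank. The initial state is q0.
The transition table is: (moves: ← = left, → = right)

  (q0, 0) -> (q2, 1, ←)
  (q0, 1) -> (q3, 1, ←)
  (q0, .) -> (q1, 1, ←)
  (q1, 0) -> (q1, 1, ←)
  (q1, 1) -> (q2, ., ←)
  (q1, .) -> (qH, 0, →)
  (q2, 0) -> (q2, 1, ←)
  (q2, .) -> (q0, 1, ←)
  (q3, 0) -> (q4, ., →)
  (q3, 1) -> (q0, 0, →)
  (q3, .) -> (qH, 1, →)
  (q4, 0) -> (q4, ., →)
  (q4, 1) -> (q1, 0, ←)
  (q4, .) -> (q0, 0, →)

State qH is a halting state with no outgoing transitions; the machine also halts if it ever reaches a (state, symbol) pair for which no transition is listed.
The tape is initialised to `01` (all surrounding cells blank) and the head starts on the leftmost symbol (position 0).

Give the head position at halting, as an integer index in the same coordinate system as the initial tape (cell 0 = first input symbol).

-2

state=q0 head=0 tape=...[0]1   (q0,0)→(q2,1,←)
state=q2 head=-1 tape=..[.]11   (q2,.)→(q0,1,←)
state=q0 head=-2 tape=.[.]111   (q0,.)→(q1,1,←)
state=q1 head=-3 tape=[.]1111   (q1,.)→(qH,0,→)
state=qH head=-2 tape=0[1]111
At halt the head is at cell -2.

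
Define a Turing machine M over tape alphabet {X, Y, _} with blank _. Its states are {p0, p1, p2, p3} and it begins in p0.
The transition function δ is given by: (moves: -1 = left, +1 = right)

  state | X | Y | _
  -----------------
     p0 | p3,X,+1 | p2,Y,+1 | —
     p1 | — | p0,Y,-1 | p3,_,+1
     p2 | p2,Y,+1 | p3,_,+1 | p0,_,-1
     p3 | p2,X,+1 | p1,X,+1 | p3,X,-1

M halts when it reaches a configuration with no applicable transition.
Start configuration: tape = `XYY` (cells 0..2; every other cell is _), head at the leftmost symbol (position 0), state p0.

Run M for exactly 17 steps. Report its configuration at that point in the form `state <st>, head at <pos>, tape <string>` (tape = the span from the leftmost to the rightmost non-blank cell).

state p2, head at 5, tape XXXYY

state=p0 head=0 tape=[X]YY___   (p0,X)→(p3,X,+1)
state=p3 head=1 tape=X[Y]Y___   (p3,Y)→(p1,X,+1)
state=p1 head=2 tape=XX[Y]___   (p1,Y)→(p0,Y,-1)
state=p0 head=1 tape=X[X]Y___   (p0,X)→(p3,X,+1)
state=p3 head=2 tape=XX[Y]___   (p3,Y)→(p1,X,+1)
state=p1 head=3 tape=XXX[_]__   (p1,_)→(p3,_,+1)
state=p3 head=4 tape=XXX_[_]_   (p3,_)→(p3,X,-1)
state=p3 head=3 tape=XXX[_]X_   (p3,_)→(p3,X,-1)
state=p3 head=2 tape=XX[X]XX_   (p3,X)→(p2,X,+1)
state=p2 head=3 tape=XXX[X]X_   (p2,X)→(p2,Y,+1)
state=p2 head=4 tape=XXXY[X]_   (p2,X)→(p2,Y,+1)
state=p2 head=5 tape=XXXYY[_]   (p2,_)→(p0,_,-1)
state=p0 head=4 tape=XXXY[Y]_   (p0,Y)→(p2,Y,+1)
state=p2 head=5 tape=XXXYY[_]   (p2,_)→(p0,_,-1)
state=p0 head=4 tape=XXXY[Y]_   (p0,Y)→(p2,Y,+1)
state=p2 head=5 tape=XXXYY[_]   (p2,_)→(p0,_,-1)
state=p0 head=4 tape=XXXY[Y]_   (p0,Y)→(p2,Y,+1)
state=p2 head=5 tape=XXXYY[_]
After 17 steps: state p2, head at 5, tape XXXYY.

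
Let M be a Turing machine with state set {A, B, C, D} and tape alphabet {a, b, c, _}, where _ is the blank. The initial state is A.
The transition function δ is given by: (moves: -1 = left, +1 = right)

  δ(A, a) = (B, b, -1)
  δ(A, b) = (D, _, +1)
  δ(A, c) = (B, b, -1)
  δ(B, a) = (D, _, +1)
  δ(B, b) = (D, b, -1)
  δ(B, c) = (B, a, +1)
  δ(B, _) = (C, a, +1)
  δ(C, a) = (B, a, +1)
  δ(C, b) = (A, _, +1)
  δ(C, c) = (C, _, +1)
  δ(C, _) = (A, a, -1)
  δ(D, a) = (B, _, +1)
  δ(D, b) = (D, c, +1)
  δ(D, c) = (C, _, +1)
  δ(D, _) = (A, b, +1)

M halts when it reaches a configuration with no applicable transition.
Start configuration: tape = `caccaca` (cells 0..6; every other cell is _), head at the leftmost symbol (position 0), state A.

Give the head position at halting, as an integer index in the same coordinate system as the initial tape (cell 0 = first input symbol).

state=A head=0 tape=_[c]accaca_   (A,c)→(B,b,-1)
state=B head=-1 tape=[_]baccaca_   (B,_)→(C,a,+1)
state=C head=0 tape=a[b]accaca_   (C,b)→(A,_,+1)
state=A head=1 tape=a_[a]ccaca_   (A,a)→(B,b,-1)
state=B head=0 tape=a[_]bccaca_   (B,_)→(C,a,+1)
state=C head=1 tape=aa[b]ccaca_   (C,b)→(A,_,+1)
state=A head=2 tape=aa_[c]caca_   (A,c)→(B,b,-1)
state=B head=1 tape=aa[_]bcaca_   (B,_)→(C,a,+1)
state=C head=2 tape=aaa[b]caca_   (C,b)→(A,_,+1)
state=A head=3 tape=aaa_[c]aca_   (A,c)→(B,b,-1)
state=B head=2 tape=aaa[_]baca_   (B,_)→(C,a,+1)
state=C head=3 tape=aaaa[b]aca_   (C,b)→(A,_,+1)
state=A head=4 tape=aaaa_[a]ca_   (A,a)→(B,b,-1)
state=B head=3 tape=aaaa[_]bca_   (B,_)→(C,a,+1)
state=C head=4 tape=aaaaa[b]ca_   (C,b)→(A,_,+1)
state=A head=5 tape=aaaaa_[c]a_   (A,c)→(B,b,-1)
state=B head=4 tape=aaaaa[_]ba_   (B,_)→(C,a,+1)
state=C head=5 tape=aaaaaa[b]a_   (C,b)→(A,_,+1)
state=A head=6 tape=aaaaaa_[a]_   (A,a)→(B,b,-1)
state=B head=5 tape=aaaaaa[_]b_   (B,_)→(C,a,+1)
state=C head=6 tape=aaaaaaa[b]_   (C,b)→(A,_,+1)
state=A head=7 tape=aaaaaaa_[_]
At halt the head is at cell 7.

7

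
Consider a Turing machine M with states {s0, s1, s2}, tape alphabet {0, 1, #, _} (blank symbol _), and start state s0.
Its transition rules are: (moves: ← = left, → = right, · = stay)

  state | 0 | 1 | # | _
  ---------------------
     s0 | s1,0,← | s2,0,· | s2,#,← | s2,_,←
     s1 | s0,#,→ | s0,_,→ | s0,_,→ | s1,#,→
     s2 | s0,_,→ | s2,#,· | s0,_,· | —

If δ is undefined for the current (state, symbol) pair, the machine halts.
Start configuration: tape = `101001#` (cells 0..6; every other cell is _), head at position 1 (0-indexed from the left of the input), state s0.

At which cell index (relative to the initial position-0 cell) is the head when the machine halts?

5

state=s0 head=1 tape=1[0]1001#   (s0,0)→(s1,0,←)
state=s1 head=0 tape=[1]01001#   (s1,1)→(s0,_,→)
state=s0 head=1 tape=_[0]1001#   (s0,0)→(s1,0,←)
state=s1 head=0 tape=[_]01001#   (s1,_)→(s1,#,→)
state=s1 head=1 tape=#[0]1001#   (s1,0)→(s0,#,→)
state=s0 head=2 tape=##[1]001#   (s0,1)→(s2,0,·)
state=s2 head=2 tape=##[0]001#   (s2,0)→(s0,_,→)
state=s0 head=3 tape=##_[0]01#   (s0,0)→(s1,0,←)
state=s1 head=2 tape=##[_]001#   (s1,_)→(s1,#,→)
state=s1 head=3 tape=###[0]01#   (s1,0)→(s0,#,→)
state=s0 head=4 tape=####[0]1#   (s0,0)→(s1,0,←)
state=s1 head=3 tape=###[#]01#   (s1,#)→(s0,_,→)
state=s0 head=4 tape=###_[0]1#   (s0,0)→(s1,0,←)
state=s1 head=3 tape=###[_]01#   (s1,_)→(s1,#,→)
state=s1 head=4 tape=####[0]1#   (s1,0)→(s0,#,→)
state=s0 head=5 tape=#####[1]#   (s0,1)→(s2,0,·)
state=s2 head=5 tape=#####[0]#   (s2,0)→(s0,_,→)
state=s0 head=6 tape=#####_[#]   (s0,#)→(s2,#,←)
state=s2 head=5 tape=#####[_]#
At halt the head is at cell 5.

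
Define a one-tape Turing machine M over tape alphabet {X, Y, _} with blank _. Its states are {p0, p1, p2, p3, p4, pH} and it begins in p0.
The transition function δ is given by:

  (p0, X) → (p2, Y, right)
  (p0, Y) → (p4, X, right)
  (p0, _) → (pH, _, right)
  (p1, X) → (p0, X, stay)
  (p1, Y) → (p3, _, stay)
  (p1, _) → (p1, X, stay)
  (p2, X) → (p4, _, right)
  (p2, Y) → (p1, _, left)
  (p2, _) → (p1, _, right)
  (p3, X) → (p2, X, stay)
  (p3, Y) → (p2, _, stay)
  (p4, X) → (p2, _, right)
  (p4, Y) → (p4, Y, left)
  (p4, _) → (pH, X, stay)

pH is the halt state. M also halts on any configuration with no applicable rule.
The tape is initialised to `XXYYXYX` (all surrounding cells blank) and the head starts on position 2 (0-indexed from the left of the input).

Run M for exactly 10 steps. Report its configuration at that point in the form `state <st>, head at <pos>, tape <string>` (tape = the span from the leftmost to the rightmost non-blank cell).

state=p0 head=2 tape=XX[Y]YXYX   (p0,Y)→(p4,X,right)
state=p4 head=3 tape=XXX[Y]XYX   (p4,Y)→(p4,Y,left)
state=p4 head=2 tape=XX[X]YXYX   (p4,X)→(p2,_,right)
state=p2 head=3 tape=XX_[Y]XYX   (p2,Y)→(p1,_,left)
state=p1 head=2 tape=XX[_]_XYX   (p1,_)→(p1,X,stay)
state=p1 head=2 tape=XX[X]_XYX   (p1,X)→(p0,X,stay)
state=p0 head=2 tape=XX[X]_XYX   (p0,X)→(p2,Y,right)
state=p2 head=3 tape=XXY[_]XYX   (p2,_)→(p1,_,right)
state=p1 head=4 tape=XXY_[X]YX   (p1,X)→(p0,X,stay)
state=p0 head=4 tape=XXY_[X]YX   (p0,X)→(p2,Y,right)
state=p2 head=5 tape=XXY_Y[Y]X
After 10 steps: state p2, head at 5, tape XXY_YYX.

state p2, head at 5, tape XXY_YYX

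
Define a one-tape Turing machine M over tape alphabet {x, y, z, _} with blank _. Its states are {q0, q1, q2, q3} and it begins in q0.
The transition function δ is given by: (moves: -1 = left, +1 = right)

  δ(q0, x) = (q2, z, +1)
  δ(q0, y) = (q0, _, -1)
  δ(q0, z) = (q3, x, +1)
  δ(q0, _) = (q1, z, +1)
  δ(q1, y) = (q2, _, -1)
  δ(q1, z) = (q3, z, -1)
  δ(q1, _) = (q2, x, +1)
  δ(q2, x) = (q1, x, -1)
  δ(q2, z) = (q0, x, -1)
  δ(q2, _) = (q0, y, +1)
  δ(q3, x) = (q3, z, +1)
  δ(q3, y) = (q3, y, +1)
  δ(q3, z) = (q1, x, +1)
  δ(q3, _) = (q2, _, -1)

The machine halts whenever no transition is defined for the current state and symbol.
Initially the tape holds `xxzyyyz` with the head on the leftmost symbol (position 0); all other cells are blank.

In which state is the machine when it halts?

state=q0 head=0 tape=__[x]xzyyyz   (q0,x)→(q2,z,+1)
state=q2 head=1 tape=__z[x]zyyyz   (q2,x)→(q1,x,-1)
state=q1 head=0 tape=__[z]xzyyyz   (q1,z)→(q3,z,-1)
state=q3 head=-1 tape=_[_]zxzyyyz   (q3,_)→(q2,_,-1)
state=q2 head=-2 tape=[_]_zxzyyyz   (q2,_)→(q0,y,+1)
state=q0 head=-1 tape=y[_]zxzyyyz   (q0,_)→(q1,z,+1)
state=q1 head=0 tape=yz[z]xzyyyz   (q1,z)→(q3,z,-1)
state=q3 head=-1 tape=y[z]zxzyyyz   (q3,z)→(q1,x,+1)
state=q1 head=0 tape=yx[z]xzyyyz   (q1,z)→(q3,z,-1)
state=q3 head=-1 tape=y[x]zxzyyyz   (q3,x)→(q3,z,+1)
state=q3 head=0 tape=yz[z]xzyyyz   (q3,z)→(q1,x,+1)
state=q1 head=1 tape=yzx[x]zyyyz
No transition is defined for (q1, x); M halts in state q1.

q1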